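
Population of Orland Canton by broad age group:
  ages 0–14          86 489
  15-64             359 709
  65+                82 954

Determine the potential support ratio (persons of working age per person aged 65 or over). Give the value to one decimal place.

Potential support ratio = 359 709 / 82 954 = 4.3

Potential support ratio: 4.3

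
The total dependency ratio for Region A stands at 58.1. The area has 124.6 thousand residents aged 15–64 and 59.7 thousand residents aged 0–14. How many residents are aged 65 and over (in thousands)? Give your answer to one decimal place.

Aged 65 and over: 12.7

Total dependency ratio = (youth + elderly) / working-age × 100
58.1 = (59.7 + E) / 124.6 × 100
⇒ 12.7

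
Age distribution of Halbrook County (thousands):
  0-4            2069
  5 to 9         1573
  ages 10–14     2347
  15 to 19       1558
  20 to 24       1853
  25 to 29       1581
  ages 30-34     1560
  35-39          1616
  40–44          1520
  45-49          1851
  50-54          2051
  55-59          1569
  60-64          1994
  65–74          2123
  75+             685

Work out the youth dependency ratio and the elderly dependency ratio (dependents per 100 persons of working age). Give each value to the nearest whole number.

0–14: 2069 + 1573 + 2347 = 5989
15–64: 1558 + 1853 + 1581 + 1560 + 1616 + 1520 + 1851 + 2051 + 1569 + 1994 = 17153
65+: 2123 + 685 = 2808
Youth dependency ratio = 5989 / 17153 × 100 = 35
Old-age dependency ratio = 2808 / 17153 × 100 = 16

Youth dependency ratio: 35
Old-age dependency ratio: 16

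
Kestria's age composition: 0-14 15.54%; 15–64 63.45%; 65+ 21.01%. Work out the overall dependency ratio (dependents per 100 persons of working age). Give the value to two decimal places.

Total dependency ratio: 57.60

Total dependency ratio = (15.54 + 21.01) / 63.45 × 100 = 36.55 / 63.45 × 100 = 57.60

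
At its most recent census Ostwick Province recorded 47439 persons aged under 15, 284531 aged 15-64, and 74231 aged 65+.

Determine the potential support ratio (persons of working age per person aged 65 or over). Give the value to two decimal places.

Potential support ratio = 284531 / 74231 = 3.83

Potential support ratio: 3.83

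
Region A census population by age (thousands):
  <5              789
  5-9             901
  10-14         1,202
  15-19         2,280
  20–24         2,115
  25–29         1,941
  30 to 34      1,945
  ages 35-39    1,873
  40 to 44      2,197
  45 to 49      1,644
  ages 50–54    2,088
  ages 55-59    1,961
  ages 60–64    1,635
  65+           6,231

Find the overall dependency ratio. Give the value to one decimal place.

Total dependency ratio: 46.4

0–14: 789 + 901 + 1,202 = 2,892
15–64: 2,280 + 2,115 + 1,941 + 1,945 + 1,873 + 2,197 + 1,644 + 2,088 + 1,961 + 1,635 = 19,679
65+: 6,231
Total dependency ratio = (2,892 + 6,231) / 19,679 × 100 = 9,123 / 19,679 × 100 = 46.4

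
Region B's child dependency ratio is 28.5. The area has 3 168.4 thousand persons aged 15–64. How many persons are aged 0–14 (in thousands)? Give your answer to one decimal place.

Aged 0–14: 903.0

Youth dependency ratio = youth / working-age × 100
28.5 = Y / 3 168.4 × 100
⇒ 903.0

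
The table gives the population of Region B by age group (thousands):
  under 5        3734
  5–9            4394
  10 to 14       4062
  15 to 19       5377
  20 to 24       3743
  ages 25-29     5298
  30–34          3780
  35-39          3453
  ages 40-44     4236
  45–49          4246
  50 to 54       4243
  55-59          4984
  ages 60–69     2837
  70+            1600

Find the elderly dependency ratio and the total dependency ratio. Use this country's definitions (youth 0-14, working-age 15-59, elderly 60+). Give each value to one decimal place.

0–14: 3734 + 4394 + 4062 = 12190
15–59: 5377 + 3743 + 5298 + 3780 + 3453 + 4236 + 4246 + 4243 + 4984 = 39360
60+: 2837 + 1600 = 4437
Old-age dependency ratio = 4437 / 39360 × 100 = 11.3
Total dependency ratio = (12190 + 4437) / 39360 × 100 = 16627 / 39360 × 100 = 42.2

Old-age dependency ratio: 11.3
Total dependency ratio: 42.2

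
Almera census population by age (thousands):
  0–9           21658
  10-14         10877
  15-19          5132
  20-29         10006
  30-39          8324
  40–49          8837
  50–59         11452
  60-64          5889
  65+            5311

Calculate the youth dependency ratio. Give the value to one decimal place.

0–14: 21658 + 10877 = 32535
15–64: 5132 + 10006 + 8324 + 8837 + 11452 + 5889 = 49640
65+: 5311
Youth dependency ratio = 32535 / 49640 × 100 = 65.5

Youth dependency ratio: 65.5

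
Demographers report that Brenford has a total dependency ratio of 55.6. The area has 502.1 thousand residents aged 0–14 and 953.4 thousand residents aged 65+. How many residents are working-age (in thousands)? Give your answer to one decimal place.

Working-age: 2 617.8

Total dependency ratio = (youth + elderly) / working-age × 100
55.6 = (502.1 + 953.4) / W × 100
⇒ 2 617.8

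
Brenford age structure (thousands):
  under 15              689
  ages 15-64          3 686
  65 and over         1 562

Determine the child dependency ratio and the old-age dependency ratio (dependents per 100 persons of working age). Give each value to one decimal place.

Youth dependency ratio: 18.7
Old-age dependency ratio: 42.4

Youth dependency ratio = 689 / 3 686 × 100 = 18.7
Old-age dependency ratio = 1 562 / 3 686 × 100 = 42.4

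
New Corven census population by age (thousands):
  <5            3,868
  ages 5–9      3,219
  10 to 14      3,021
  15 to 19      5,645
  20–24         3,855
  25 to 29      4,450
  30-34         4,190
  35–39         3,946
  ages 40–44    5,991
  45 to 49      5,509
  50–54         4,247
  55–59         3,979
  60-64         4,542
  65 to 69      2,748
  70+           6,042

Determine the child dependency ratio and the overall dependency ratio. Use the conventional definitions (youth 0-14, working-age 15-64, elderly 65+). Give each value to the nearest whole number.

0–14: 3,868 + 3,219 + 3,021 = 10,108
15–64: 5,645 + 3,855 + 4,450 + 4,190 + 3,946 + 5,991 + 5,509 + 4,247 + 3,979 + 4,542 = 46,354
65+: 2,748 + 6,042 = 8,790
Youth dependency ratio = 10,108 / 46,354 × 100 = 22
Total dependency ratio = (10,108 + 8,790) / 46,354 × 100 = 18,898 / 46,354 × 100 = 41

Youth dependency ratio: 22
Total dependency ratio: 41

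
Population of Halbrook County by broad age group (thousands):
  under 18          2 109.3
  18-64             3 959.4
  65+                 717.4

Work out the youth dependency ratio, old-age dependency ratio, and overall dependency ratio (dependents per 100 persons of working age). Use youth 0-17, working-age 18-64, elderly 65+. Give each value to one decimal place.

Youth dependency ratio: 53.3
Old-age dependency ratio: 18.1
Total dependency ratio: 71.4

Youth dependency ratio = 2 109.3 / 3 959.4 × 100 = 53.3
Old-age dependency ratio = 717.4 / 3 959.4 × 100 = 18.1
Total dependency ratio = (2 109.3 + 717.4) / 3 959.4 × 100 = 2 826.7 / 3 959.4 × 100 = 71.4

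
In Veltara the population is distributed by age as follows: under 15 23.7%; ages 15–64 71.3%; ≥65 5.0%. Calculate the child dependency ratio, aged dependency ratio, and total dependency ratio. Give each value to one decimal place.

Youth dependency ratio: 33.2
Old-age dependency ratio: 7.0
Total dependency ratio: 40.3

Youth dependency ratio = 23.7 / 71.3 × 100 = 33.2
Old-age dependency ratio = 5.0 / 71.3 × 100 = 7.0
Total dependency ratio = (23.7 + 5.0) / 71.3 × 100 = 28.7 / 71.3 × 100 = 40.3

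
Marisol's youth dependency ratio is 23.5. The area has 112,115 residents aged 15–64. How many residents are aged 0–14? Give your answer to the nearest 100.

Youth dependency ratio = youth / working-age × 100
23.5 = Y / 112,115 × 100
⇒ 26,300

Aged 0–14: 26,300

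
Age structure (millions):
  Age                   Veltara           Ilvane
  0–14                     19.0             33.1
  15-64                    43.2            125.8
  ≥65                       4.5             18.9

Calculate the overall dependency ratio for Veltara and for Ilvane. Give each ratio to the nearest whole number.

Veltara: 54
Ilvane: 41

Veltara: (19.0 + 4.5) / 43.2 × 100 = 23.5 / 43.2 × 100 = 54
Ilvane: (33.1 + 18.9) / 125.8 × 100 = 52.0 / 125.8 × 100 = 41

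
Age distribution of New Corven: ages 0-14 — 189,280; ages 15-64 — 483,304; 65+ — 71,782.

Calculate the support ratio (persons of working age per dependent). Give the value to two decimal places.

Support ratio: 1.85

Support ratio = 483,304 / (189,280 + 71,782) = 483,304 / 261,062 = 1.85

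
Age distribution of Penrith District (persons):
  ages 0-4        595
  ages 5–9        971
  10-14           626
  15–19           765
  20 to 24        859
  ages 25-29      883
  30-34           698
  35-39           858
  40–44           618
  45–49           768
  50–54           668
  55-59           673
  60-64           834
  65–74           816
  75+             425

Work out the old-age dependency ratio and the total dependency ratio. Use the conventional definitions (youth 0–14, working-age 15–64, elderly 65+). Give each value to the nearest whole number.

Old-age dependency ratio: 16
Total dependency ratio: 45

0–14: 595 + 971 + 626 = 2 192
15–64: 765 + 859 + 883 + 698 + 858 + 618 + 768 + 668 + 673 + 834 = 7 624
65+: 816 + 425 = 1 241
Old-age dependency ratio = 1 241 / 7 624 × 100 = 16
Total dependency ratio = (2 192 + 1 241) / 7 624 × 100 = 3 433 / 7 624 × 100 = 45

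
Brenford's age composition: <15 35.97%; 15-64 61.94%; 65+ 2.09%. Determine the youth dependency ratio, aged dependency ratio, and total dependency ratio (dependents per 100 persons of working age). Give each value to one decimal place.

Youth dependency ratio: 58.1
Old-age dependency ratio: 3.4
Total dependency ratio: 61.4

Youth dependency ratio = 35.97 / 61.94 × 100 = 58.1
Old-age dependency ratio = 2.09 / 61.94 × 100 = 3.4
Total dependency ratio = (35.97 + 2.09) / 61.94 × 100 = 38.06 / 61.94 × 100 = 61.4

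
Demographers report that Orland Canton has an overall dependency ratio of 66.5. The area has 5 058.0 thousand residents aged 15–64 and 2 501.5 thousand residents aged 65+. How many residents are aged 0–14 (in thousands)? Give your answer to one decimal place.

Total dependency ratio = (youth + elderly) / working-age × 100
66.5 = (Y + 2 501.5) / 5 058.0 × 100
⇒ 862.1

Aged 0–14: 862.1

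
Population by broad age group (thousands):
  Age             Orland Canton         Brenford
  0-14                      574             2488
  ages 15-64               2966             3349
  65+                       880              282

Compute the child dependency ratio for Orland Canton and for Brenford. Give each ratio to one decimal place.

Orland Canton: 19.4
Brenford: 74.3

Orland Canton: 574 / 2966 × 100 = 19.4
Brenford: 2488 / 3349 × 100 = 74.3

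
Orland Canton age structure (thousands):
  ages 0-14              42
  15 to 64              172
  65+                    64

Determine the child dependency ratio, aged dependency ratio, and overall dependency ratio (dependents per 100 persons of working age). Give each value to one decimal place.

Youth dependency ratio = 42 / 172 × 100 = 24.4
Old-age dependency ratio = 64 / 172 × 100 = 37.2
Total dependency ratio = (42 + 64) / 172 × 100 = 106 / 172 × 100 = 61.6

Youth dependency ratio: 24.4
Old-age dependency ratio: 37.2
Total dependency ratio: 61.6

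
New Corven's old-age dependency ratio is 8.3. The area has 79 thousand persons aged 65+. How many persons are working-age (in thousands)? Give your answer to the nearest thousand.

Working-age: 952

Old-age dependency ratio = elderly / working-age × 100
8.3 = 79 / W × 100
⇒ 952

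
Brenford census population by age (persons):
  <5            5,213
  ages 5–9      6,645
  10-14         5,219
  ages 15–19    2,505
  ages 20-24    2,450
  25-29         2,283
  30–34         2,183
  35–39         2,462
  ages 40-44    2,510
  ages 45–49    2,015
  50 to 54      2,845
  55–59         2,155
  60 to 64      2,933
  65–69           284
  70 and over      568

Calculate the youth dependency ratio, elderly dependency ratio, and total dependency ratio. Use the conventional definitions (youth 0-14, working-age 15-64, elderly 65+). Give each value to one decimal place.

Youth dependency ratio: 70.2
Old-age dependency ratio: 3.5
Total dependency ratio: 73.7

0–14: 5,213 + 6,645 + 5,219 = 17,077
15–64: 2,505 + 2,450 + 2,283 + 2,183 + 2,462 + 2,510 + 2,015 + 2,845 + 2,155 + 2,933 = 24,341
65+: 284 + 568 = 852
Youth dependency ratio = 17,077 / 24,341 × 100 = 70.2
Old-age dependency ratio = 852 / 24,341 × 100 = 3.5
Total dependency ratio = (17,077 + 852) / 24,341 × 100 = 17,929 / 24,341 × 100 = 73.7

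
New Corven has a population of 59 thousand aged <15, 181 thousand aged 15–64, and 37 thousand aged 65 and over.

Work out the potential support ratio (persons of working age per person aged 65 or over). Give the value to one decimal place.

Potential support ratio = 181 / 37 = 4.9

Potential support ratio: 4.9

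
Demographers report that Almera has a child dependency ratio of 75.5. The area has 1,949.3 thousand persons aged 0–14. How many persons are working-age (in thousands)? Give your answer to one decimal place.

Working-age: 2,581.9

Youth dependency ratio = youth / working-age × 100
75.5 = 1,949.3 / W × 100
⇒ 2,581.9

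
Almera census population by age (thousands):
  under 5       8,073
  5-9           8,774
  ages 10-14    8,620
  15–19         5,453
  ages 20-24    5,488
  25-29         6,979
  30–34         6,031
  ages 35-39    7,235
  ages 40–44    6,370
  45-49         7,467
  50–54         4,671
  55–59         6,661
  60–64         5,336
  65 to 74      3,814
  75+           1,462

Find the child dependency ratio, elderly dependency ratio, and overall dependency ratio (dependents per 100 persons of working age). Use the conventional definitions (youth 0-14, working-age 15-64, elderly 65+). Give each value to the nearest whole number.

0–14: 8,073 + 8,774 + 8,620 = 25,467
15–64: 5,453 + 5,488 + 6,979 + 6,031 + 7,235 + 6,370 + 7,467 + 4,671 + 6,661 + 5,336 = 61,691
65+: 3,814 + 1,462 = 5,276
Youth dependency ratio = 25,467 / 61,691 × 100 = 41
Old-age dependency ratio = 5,276 / 61,691 × 100 = 9
Total dependency ratio = (25,467 + 5,276) / 61,691 × 100 = 30,743 / 61,691 × 100 = 50

Youth dependency ratio: 41
Old-age dependency ratio: 9
Total dependency ratio: 50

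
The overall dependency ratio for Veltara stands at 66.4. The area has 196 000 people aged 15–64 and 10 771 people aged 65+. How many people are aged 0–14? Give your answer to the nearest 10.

Aged 0–14: 119 370

Total dependency ratio = (youth + elderly) / working-age × 100
66.4 = (Y + 10 771) / 196 000 × 100
⇒ 119 370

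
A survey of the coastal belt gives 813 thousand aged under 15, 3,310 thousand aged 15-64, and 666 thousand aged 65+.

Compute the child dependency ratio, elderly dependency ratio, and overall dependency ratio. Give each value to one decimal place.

Youth dependency ratio: 24.6
Old-age dependency ratio: 20.1
Total dependency ratio: 44.7

Youth dependency ratio = 813 / 3,310 × 100 = 24.6
Old-age dependency ratio = 666 / 3,310 × 100 = 20.1
Total dependency ratio = (813 + 666) / 3,310 × 100 = 1,479 / 3,310 × 100 = 44.7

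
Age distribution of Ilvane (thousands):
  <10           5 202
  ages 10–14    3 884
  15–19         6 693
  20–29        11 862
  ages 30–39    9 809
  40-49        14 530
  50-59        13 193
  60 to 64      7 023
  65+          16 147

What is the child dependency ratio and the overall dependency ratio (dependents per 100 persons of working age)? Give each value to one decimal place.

Youth dependency ratio: 14.4
Total dependency ratio: 40.0

0–14: 5 202 + 3 884 = 9 086
15–64: 6 693 + 11 862 + 9 809 + 14 530 + 13 193 + 7 023 = 63 110
65+: 16 147
Youth dependency ratio = 9 086 / 63 110 × 100 = 14.4
Total dependency ratio = (9 086 + 16 147) / 63 110 × 100 = 25 233 / 63 110 × 100 = 40.0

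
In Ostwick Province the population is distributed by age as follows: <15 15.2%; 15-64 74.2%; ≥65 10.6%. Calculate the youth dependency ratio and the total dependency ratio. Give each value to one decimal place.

Youth dependency ratio = 15.2 / 74.2 × 100 = 20.5
Total dependency ratio = (15.2 + 10.6) / 74.2 × 100 = 25.8 / 74.2 × 100 = 34.8

Youth dependency ratio: 20.5
Total dependency ratio: 34.8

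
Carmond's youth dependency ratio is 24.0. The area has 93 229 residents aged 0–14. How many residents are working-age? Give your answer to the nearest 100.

Youth dependency ratio = youth / working-age × 100
24.0 = 93 229 / W × 100
⇒ 388 500

Working-age: 388 500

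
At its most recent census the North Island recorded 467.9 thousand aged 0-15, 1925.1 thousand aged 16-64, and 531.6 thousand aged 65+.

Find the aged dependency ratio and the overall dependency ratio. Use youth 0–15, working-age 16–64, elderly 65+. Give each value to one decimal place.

Old-age dependency ratio = 531.6 / 1925.1 × 100 = 27.6
Total dependency ratio = (467.9 + 531.6) / 1925.1 × 100 = 999.5 / 1925.1 × 100 = 51.9

Old-age dependency ratio: 27.6
Total dependency ratio: 51.9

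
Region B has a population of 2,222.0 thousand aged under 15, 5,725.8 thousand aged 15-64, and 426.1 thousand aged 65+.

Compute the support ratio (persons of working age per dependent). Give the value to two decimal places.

Support ratio: 2.16

Support ratio = 5,725.8 / (2,222.0 + 426.1) = 5,725.8 / 2,648.1 = 2.16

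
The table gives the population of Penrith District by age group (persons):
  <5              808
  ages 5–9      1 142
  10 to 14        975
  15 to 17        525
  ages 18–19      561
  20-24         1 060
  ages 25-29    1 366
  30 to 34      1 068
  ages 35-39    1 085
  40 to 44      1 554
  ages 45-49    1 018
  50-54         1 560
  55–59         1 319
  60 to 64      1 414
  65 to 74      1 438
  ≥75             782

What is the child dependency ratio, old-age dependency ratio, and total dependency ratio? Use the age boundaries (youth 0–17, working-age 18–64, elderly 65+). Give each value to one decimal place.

Youth dependency ratio: 28.7
Old-age dependency ratio: 18.5
Total dependency ratio: 47.2

0–17: 808 + 1 142 + 975 + 525 = 3 450
18–64: 561 + 1 060 + 1 366 + 1 068 + 1 085 + 1 554 + 1 018 + 1 560 + 1 319 + 1 414 = 12 005
65+: 1 438 + 782 = 2 220
Youth dependency ratio = 3 450 / 12 005 × 100 = 28.7
Old-age dependency ratio = 2 220 / 12 005 × 100 = 18.5
Total dependency ratio = (3 450 + 2 220) / 12 005 × 100 = 5 670 / 12 005 × 100 = 47.2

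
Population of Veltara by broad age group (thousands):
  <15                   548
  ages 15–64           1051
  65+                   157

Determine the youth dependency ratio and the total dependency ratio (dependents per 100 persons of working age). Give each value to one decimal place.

Youth dependency ratio = 548 / 1051 × 100 = 52.1
Total dependency ratio = (548 + 157) / 1051 × 100 = 705 / 1051 × 100 = 67.1

Youth dependency ratio: 52.1
Total dependency ratio: 67.1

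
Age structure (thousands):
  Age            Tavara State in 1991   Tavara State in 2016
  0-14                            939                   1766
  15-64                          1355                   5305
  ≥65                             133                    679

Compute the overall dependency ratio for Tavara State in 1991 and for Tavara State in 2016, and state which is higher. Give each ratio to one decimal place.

Tavara State in 1991: (939 + 133) / 1355 × 100 = 1072 / 1355 × 100 = 79.1
Tavara State in 2016: (1766 + 679) / 5305 × 100 = 2445 / 5305 × 100 = 46.1

Tavara State in 1991: 79.1
Tavara State in 2016: 46.1
Higher: Tavara State in 1991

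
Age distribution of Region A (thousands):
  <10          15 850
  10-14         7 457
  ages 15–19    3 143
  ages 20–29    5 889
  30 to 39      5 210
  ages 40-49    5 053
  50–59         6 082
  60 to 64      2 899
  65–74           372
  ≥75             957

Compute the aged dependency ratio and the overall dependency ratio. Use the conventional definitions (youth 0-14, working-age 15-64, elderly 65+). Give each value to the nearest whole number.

0–14: 15 850 + 7 457 = 23 307
15–64: 3 143 + 5 889 + 5 210 + 5 053 + 6 082 + 2 899 = 28 276
65+: 372 + 957 = 1 329
Old-age dependency ratio = 1 329 / 28 276 × 100 = 5
Total dependency ratio = (23 307 + 1 329) / 28 276 × 100 = 24 636 / 28 276 × 100 = 87

Old-age dependency ratio: 5
Total dependency ratio: 87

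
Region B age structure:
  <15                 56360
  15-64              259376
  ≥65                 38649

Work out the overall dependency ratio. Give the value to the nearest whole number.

Total dependency ratio = (56360 + 38649) / 259376 × 100 = 95009 / 259376 × 100 = 37

Total dependency ratio: 37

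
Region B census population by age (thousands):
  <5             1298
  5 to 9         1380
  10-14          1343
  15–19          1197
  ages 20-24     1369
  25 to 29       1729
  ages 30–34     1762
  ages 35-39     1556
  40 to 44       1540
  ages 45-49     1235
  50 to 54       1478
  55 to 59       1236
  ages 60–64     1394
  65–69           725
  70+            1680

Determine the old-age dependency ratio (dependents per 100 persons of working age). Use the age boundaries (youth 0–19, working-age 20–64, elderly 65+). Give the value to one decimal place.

Old-age dependency ratio: 18.1

0–19: 1298 + 1380 + 1343 + 1197 = 5218
20–64: 1369 + 1729 + 1762 + 1556 + 1540 + 1235 + 1478 + 1236 + 1394 = 13299
65+: 725 + 1680 = 2405
Old-age dependency ratio = 2405 / 13299 × 100 = 18.1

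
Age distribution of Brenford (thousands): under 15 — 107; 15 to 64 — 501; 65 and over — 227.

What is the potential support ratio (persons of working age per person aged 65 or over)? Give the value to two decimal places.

Potential support ratio: 2.21

Potential support ratio = 501 / 227 = 2.21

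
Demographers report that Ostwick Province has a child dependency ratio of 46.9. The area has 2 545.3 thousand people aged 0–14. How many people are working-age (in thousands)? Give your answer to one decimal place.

Working-age: 5 427.1

Youth dependency ratio = youth / working-age × 100
46.9 = 2 545.3 / W × 100
⇒ 5 427.1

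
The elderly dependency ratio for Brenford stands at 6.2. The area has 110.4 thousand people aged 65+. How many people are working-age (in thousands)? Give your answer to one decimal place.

Working-age: 1,780.6

Old-age dependency ratio = elderly / working-age × 100
6.2 = 110.4 / W × 100
⇒ 1,780.6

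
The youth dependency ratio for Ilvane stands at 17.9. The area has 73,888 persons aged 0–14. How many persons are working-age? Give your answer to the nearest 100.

Working-age: 412,800

Youth dependency ratio = youth / working-age × 100
17.9 = 73,888 / W × 100
⇒ 412,800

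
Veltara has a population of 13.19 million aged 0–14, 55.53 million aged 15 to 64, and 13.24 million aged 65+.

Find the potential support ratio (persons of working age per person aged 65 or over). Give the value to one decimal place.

Potential support ratio = 55.53 / 13.24 = 4.2

Potential support ratio: 4.2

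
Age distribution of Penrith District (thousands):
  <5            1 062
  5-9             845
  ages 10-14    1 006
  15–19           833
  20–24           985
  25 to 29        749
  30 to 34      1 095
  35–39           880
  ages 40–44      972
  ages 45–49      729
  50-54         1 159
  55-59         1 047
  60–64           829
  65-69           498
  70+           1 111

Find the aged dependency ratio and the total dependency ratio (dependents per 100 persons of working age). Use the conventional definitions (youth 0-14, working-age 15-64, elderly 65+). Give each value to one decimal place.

0–14: 1 062 + 845 + 1 006 = 2 913
15–64: 833 + 985 + 749 + 1 095 + 880 + 972 + 729 + 1 159 + 1 047 + 829 = 9 278
65+: 498 + 1 111 = 1 609
Old-age dependency ratio = 1 609 / 9 278 × 100 = 17.3
Total dependency ratio = (2 913 + 1 609) / 9 278 × 100 = 4 522 / 9 278 × 100 = 48.7

Old-age dependency ratio: 17.3
Total dependency ratio: 48.7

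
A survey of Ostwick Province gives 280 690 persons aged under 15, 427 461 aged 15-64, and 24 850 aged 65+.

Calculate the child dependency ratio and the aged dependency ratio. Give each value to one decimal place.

Youth dependency ratio: 65.7
Old-age dependency ratio: 5.8

Youth dependency ratio = 280 690 / 427 461 × 100 = 65.7
Old-age dependency ratio = 24 850 / 427 461 × 100 = 5.8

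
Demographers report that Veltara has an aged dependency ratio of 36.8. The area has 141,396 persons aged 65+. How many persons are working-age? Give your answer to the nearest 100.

Working-age: 384,200

Old-age dependency ratio = elderly / working-age × 100
36.8 = 141,396 / W × 100
⇒ 384,200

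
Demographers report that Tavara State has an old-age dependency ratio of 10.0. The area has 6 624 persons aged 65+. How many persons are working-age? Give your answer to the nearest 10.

Working-age: 66 240

Old-age dependency ratio = elderly / working-age × 100
10.0 = 6 624 / W × 100
⇒ 66 240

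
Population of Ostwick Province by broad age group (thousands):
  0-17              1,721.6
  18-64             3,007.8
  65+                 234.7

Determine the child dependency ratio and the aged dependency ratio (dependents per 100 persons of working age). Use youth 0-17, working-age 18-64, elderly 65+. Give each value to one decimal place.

Youth dependency ratio = 1,721.6 / 3,007.8 × 100 = 57.2
Old-age dependency ratio = 234.7 / 3,007.8 × 100 = 7.8

Youth dependency ratio: 57.2
Old-age dependency ratio: 7.8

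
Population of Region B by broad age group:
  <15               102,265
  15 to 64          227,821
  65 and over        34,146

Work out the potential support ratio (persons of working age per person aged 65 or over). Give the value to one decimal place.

Potential support ratio = 227,821 / 34,146 = 6.7

Potential support ratio: 6.7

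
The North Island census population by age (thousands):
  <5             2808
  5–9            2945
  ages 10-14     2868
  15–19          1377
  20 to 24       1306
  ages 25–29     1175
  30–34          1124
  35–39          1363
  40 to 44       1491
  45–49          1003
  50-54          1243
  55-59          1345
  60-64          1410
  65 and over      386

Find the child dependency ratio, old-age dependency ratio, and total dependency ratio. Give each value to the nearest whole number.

0–14: 2808 + 2945 + 2868 = 8621
15–64: 1377 + 1306 + 1175 + 1124 + 1363 + 1491 + 1003 + 1243 + 1345 + 1410 = 12837
65+: 386
Youth dependency ratio = 8621 / 12837 × 100 = 67
Old-age dependency ratio = 386 / 12837 × 100 = 3
Total dependency ratio = (8621 + 386) / 12837 × 100 = 9007 / 12837 × 100 = 70

Youth dependency ratio: 67
Old-age dependency ratio: 3
Total dependency ratio: 70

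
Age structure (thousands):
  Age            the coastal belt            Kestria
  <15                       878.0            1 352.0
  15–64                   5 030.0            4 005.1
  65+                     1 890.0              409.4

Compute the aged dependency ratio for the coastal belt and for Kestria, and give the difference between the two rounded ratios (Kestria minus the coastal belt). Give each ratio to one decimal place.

the coastal belt: 37.6
Kestria: 10.2
Difference: -27.4

the coastal belt: 1 890.0 / 5 030.0 × 100 = 37.6
Kestria: 409.4 / 4 005.1 × 100 = 10.2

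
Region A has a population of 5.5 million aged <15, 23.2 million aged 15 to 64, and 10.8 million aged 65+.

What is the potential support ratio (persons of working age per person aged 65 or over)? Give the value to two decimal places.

Potential support ratio = 23.2 / 10.8 = 2.15

Potential support ratio: 2.15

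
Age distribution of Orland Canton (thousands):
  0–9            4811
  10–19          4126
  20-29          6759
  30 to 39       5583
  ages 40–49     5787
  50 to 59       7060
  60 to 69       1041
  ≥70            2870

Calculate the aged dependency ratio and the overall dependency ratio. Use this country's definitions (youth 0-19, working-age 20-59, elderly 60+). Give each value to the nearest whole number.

0–19: 4811 + 4126 = 8937
20–59: 6759 + 5583 + 5787 + 7060 = 25189
60+: 1041 + 2870 = 3911
Old-age dependency ratio = 3911 / 25189 × 100 = 16
Total dependency ratio = (8937 + 3911) / 25189 × 100 = 12848 / 25189 × 100 = 51

Old-age dependency ratio: 16
Total dependency ratio: 51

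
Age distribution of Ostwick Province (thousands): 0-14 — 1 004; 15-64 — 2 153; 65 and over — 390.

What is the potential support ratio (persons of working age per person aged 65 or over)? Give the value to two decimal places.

Potential support ratio = 2 153 / 390 = 5.52

Potential support ratio: 5.52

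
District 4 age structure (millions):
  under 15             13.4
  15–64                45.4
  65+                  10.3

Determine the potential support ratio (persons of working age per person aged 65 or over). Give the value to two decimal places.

Potential support ratio = 45.4 / 10.3 = 4.41

Potential support ratio: 4.41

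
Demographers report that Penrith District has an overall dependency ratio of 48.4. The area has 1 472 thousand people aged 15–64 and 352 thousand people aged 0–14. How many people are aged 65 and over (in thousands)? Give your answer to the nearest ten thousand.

Total dependency ratio = (youth + elderly) / working-age × 100
48.4 = (352 + E) / 1 472 × 100
⇒ 360

Aged 65 and over: 360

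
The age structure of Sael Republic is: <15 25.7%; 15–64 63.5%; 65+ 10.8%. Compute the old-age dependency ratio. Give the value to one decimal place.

Old-age dependency ratio: 17.0

Old-age dependency ratio = 10.8 / 63.5 × 100 = 17.0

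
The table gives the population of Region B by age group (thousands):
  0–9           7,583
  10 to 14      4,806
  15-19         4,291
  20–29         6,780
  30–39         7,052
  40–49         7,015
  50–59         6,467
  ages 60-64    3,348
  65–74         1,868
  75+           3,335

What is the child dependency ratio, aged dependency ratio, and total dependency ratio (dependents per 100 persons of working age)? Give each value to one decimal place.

Youth dependency ratio: 35.4
Old-age dependency ratio: 14.9
Total dependency ratio: 50.3

0–14: 7,583 + 4,806 = 12,389
15–64: 4,291 + 6,780 + 7,052 + 7,015 + 6,467 + 3,348 = 34,953
65+: 1,868 + 3,335 = 5,203
Youth dependency ratio = 12,389 / 34,953 × 100 = 35.4
Old-age dependency ratio = 5,203 / 34,953 × 100 = 14.9
Total dependency ratio = (12,389 + 5,203) / 34,953 × 100 = 17,592 / 34,953 × 100 = 50.3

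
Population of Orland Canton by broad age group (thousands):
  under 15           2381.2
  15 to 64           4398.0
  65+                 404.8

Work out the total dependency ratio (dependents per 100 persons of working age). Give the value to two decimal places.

Total dependency ratio = (2381.2 + 404.8) / 4398.0 × 100 = 2786.0 / 4398.0 × 100 = 63.35

Total dependency ratio: 63.35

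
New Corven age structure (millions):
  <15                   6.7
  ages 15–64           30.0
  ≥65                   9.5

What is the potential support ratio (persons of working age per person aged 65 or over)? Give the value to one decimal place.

Potential support ratio = 30.0 / 9.5 = 3.2

Potential support ratio: 3.2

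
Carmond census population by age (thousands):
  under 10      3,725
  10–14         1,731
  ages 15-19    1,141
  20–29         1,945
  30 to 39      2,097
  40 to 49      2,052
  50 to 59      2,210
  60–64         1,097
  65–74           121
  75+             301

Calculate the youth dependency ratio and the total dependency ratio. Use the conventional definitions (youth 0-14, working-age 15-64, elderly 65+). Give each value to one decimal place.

Youth dependency ratio: 51.8
Total dependency ratio: 55.8

0–14: 3,725 + 1,731 = 5,456
15–64: 1,141 + 1,945 + 2,097 + 2,052 + 2,210 + 1,097 = 10,542
65+: 121 + 301 = 422
Youth dependency ratio = 5,456 / 10,542 × 100 = 51.8
Total dependency ratio = (5,456 + 422) / 10,542 × 100 = 5,878 / 10,542 × 100 = 55.8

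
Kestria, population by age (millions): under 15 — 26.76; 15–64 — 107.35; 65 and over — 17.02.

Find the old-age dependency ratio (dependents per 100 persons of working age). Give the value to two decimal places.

Old-age dependency ratio = 17.02 / 107.35 × 100 = 15.85

Old-age dependency ratio: 15.85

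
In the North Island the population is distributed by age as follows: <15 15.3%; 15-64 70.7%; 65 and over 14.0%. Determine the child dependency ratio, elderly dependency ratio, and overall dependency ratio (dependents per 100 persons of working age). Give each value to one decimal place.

Youth dependency ratio: 21.6
Old-age dependency ratio: 19.8
Total dependency ratio: 41.4

Youth dependency ratio = 15.3 / 70.7 × 100 = 21.6
Old-age dependency ratio = 14.0 / 70.7 × 100 = 19.8
Total dependency ratio = (15.3 + 14.0) / 70.7 × 100 = 29.3 / 70.7 × 100 = 41.4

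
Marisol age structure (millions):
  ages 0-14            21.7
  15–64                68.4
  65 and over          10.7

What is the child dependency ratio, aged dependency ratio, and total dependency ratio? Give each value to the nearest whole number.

Youth dependency ratio = 21.7 / 68.4 × 100 = 32
Old-age dependency ratio = 10.7 / 68.4 × 100 = 16
Total dependency ratio = (21.7 + 10.7) / 68.4 × 100 = 32.4 / 68.4 × 100 = 47

Youth dependency ratio: 32
Old-age dependency ratio: 16
Total dependency ratio: 47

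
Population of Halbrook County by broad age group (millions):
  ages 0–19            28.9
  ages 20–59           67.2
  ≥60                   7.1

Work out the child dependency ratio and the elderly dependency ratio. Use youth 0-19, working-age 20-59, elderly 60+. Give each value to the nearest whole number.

Youth dependency ratio = 28.9 / 67.2 × 100 = 43
Old-age dependency ratio = 7.1 / 67.2 × 100 = 11

Youth dependency ratio: 43
Old-age dependency ratio: 11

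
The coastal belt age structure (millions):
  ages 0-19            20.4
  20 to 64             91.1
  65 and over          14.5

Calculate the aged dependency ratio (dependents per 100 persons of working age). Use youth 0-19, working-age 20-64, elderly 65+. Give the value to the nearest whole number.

Old-age dependency ratio: 16

Old-age dependency ratio = 14.5 / 91.1 × 100 = 16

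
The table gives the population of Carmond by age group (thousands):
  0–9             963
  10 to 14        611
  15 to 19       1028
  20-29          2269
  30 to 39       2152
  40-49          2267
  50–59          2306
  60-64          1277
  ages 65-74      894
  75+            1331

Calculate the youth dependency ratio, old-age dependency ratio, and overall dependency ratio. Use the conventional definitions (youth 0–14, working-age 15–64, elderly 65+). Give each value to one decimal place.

Youth dependency ratio: 13.9
Old-age dependency ratio: 19.7
Total dependency ratio: 33.6

0–14: 963 + 611 = 1574
15–64: 1028 + 2269 + 2152 + 2267 + 2306 + 1277 = 11299
65+: 894 + 1331 = 2225
Youth dependency ratio = 1574 / 11299 × 100 = 13.9
Old-age dependency ratio = 2225 / 11299 × 100 = 19.7
Total dependency ratio = (1574 + 2225) / 11299 × 100 = 3799 / 11299 × 100 = 33.6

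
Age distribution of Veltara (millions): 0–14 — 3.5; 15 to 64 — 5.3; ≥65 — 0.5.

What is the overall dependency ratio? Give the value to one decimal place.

Total dependency ratio: 75.5

Total dependency ratio = (3.5 + 0.5) / 5.3 × 100 = 4.0 / 5.3 × 100 = 75.5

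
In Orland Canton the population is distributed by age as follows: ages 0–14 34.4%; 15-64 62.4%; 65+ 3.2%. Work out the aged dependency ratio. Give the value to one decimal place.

Old-age dependency ratio: 5.1

Old-age dependency ratio = 3.2 / 62.4 × 100 = 5.1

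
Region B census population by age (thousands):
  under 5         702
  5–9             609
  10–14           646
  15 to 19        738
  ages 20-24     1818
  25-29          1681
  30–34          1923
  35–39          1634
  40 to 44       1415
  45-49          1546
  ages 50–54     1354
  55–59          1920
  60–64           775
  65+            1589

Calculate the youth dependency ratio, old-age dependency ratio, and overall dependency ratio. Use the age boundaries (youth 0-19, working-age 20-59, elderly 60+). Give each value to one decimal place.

0–19: 702 + 609 + 646 + 738 = 2695
20–59: 1818 + 1681 + 1923 + 1634 + 1415 + 1546 + 1354 + 1920 = 13291
60+: 775 + 1589 = 2364
Youth dependency ratio = 2695 / 13291 × 100 = 20.3
Old-age dependency ratio = 2364 / 13291 × 100 = 17.8
Total dependency ratio = (2695 + 2364) / 13291 × 100 = 5059 / 13291 × 100 = 38.1

Youth dependency ratio: 20.3
Old-age dependency ratio: 17.8
Total dependency ratio: 38.1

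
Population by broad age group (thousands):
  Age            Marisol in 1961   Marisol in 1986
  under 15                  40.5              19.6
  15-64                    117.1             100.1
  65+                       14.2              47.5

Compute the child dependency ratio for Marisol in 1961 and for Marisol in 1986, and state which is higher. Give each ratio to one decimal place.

Marisol in 1961: 40.5 / 117.1 × 100 = 34.6
Marisol in 1986: 19.6 / 100.1 × 100 = 19.6

Marisol in 1961: 34.6
Marisol in 1986: 19.6
Higher: Marisol in 1961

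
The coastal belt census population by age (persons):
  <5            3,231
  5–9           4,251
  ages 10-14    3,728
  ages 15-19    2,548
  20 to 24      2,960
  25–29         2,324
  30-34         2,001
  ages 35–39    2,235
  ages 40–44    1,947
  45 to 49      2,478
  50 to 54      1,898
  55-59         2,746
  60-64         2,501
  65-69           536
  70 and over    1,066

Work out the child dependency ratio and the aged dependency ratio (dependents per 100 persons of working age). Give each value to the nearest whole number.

Youth dependency ratio: 47
Old-age dependency ratio: 7

0–14: 3,231 + 4,251 + 3,728 = 11,210
15–64: 2,548 + 2,960 + 2,324 + 2,001 + 2,235 + 1,947 + 2,478 + 1,898 + 2,746 + 2,501 = 23,638
65+: 536 + 1,066 = 1,602
Youth dependency ratio = 11,210 / 23,638 × 100 = 47
Old-age dependency ratio = 1,602 / 23,638 × 100 = 7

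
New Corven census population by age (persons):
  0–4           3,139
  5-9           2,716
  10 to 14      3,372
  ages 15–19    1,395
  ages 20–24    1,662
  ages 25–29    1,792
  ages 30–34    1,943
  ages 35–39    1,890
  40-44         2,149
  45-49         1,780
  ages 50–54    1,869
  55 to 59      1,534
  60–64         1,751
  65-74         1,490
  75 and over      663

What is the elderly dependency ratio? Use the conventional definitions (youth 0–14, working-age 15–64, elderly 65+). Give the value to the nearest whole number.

Old-age dependency ratio: 12

0–14: 3,139 + 2,716 + 3,372 = 9,227
15–64: 1,395 + 1,662 + 1,792 + 1,943 + 1,890 + 2,149 + 1,780 + 1,869 + 1,534 + 1,751 = 17,765
65+: 1,490 + 663 = 2,153
Old-age dependency ratio = 2,153 / 17,765 × 100 = 12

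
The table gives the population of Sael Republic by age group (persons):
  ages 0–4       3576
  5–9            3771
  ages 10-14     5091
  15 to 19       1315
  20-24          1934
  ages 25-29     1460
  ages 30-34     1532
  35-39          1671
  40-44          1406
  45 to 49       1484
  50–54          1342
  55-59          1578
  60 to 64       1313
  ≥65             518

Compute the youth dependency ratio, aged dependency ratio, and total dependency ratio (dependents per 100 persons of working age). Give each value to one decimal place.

0–14: 3576 + 3771 + 5091 = 12438
15–64: 1315 + 1934 + 1460 + 1532 + 1671 + 1406 + 1484 + 1342 + 1578 + 1313 = 15035
65+: 518
Youth dependency ratio = 12438 / 15035 × 100 = 82.7
Old-age dependency ratio = 518 / 15035 × 100 = 3.4
Total dependency ratio = (12438 + 518) / 15035 × 100 = 12956 / 15035 × 100 = 86.2

Youth dependency ratio: 82.7
Old-age dependency ratio: 3.4
Total dependency ratio: 86.2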